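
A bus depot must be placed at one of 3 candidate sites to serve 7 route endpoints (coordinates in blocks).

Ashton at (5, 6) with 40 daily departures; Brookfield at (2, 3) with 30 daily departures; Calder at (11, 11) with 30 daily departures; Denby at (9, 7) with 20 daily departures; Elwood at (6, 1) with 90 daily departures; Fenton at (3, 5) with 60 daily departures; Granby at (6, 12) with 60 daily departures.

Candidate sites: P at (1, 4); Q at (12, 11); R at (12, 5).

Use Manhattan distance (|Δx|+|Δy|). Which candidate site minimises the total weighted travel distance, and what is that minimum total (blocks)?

P, total 2710 blocks

Total weighted distance at each candidate:
  P (1, 4): total = 2710
  Q (12, 11): total = 3950
  R (12, 5): total = 3210
Minimum is at P with total 2710 blocks.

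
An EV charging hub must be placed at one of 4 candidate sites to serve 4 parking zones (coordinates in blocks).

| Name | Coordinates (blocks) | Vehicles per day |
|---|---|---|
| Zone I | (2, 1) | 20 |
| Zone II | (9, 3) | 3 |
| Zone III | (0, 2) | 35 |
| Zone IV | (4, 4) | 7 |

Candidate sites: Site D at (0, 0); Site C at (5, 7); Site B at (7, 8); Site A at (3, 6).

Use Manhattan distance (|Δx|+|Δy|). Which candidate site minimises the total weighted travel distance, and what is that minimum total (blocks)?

Site D, total 222 blocks

Total weighted distance at each candidate:
  Site D (0, 0): total = 222
  Site C (5, 7): total = 582
  Site B (7, 8): total = 765
  Site A (3, 6): total = 413
Minimum is at Site D with total 222 blocks.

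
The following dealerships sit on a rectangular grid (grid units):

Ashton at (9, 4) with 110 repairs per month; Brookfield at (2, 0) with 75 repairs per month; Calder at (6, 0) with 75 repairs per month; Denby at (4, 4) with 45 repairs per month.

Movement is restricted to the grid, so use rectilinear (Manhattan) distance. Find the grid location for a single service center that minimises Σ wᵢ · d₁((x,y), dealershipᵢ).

Manhattan distance separates: Σwᵢ(|x−xᵢ|+|y−yᵢ|) = Σwᵢ|x−xᵢ| + Σwᵢ|y−yᵢ|, so x and y are optimised independently as 1-D weighted medians.
Total weight W = 305; half = 152.5.
x-coordinate, sorted with cumulative weight:
  x=2 (Brookfield, w=75) cum 75
  x=4 (Denby, w=45) cum 120
  x=6 (Calder, w=75) cum 195  ← median
  x=9 (Ashton, w=110) cum 305
⇒ x* = 6
y-coordinate, sorted with cumulative weight:
  y=0 (Brookfield, w=75) cum 75
  y=0 (Calder, w=75) cum 150
  y=4 (Ashton, w=110) cum 260  ← median
  y=4 (Denby, w=45) cum 305
⇒ y* = 4

(6, 4)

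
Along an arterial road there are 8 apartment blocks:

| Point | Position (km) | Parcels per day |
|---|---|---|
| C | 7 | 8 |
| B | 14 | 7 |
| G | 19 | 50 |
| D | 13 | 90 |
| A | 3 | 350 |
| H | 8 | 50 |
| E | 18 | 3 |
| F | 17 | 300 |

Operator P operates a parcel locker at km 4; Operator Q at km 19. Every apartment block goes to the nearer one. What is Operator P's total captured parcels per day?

The indifferent point is the midpoint (4+19)/2 = 11.5; apartment blocks left of it (closer to Operator P at 4) go to Operator P, those right go to Operator Q.
  A at 3 (w=350) → Operator P
  C at 7 (w=8) → Operator P
  H at 8 (w=50) → Operator P
  D at 13 (w=90) → Operator Q
  B at 14 (w=7) → Operator Q
  F at 17 (w=300) → Operator Q
  E at 18 (w=3) → Operator Q
  G at 19 (w=50) → Operator Q
Operator P captures 408; Operator Q captures 450.

408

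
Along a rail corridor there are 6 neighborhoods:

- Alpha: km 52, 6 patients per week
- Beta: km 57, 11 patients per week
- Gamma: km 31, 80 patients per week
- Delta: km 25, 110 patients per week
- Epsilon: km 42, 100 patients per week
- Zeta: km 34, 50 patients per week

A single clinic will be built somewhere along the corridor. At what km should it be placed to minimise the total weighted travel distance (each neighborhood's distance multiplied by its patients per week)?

For a sum of weighted absolute distances on a line, the optimum is the weighted median (not the mean). Total weight W = 357; half-weight = 178.5.
Sort by position and accumulate weight:
  km 25 (Delta, w=110) → cum 110
  km 31 (Gamma, w=80) → cum 190  ≥ 178.5 → median here
  km 34 (Zeta, w=50) → cum 240
  km 42 (Epsilon, w=100) → cum 340
  km 52 (Alpha, w=6) → cum 346
  km 57 (Beta, w=11) → cum 357
Optimal location: km 31.

x = 31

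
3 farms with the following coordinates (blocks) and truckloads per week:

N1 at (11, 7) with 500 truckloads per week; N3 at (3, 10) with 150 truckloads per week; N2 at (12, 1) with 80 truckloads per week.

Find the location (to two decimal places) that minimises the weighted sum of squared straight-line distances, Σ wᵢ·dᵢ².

(9.47, 6.96)

The minimiser of Σwᵢ‖p−pᵢ‖² is the weighted centroid p* = (Σwᵢpᵢ)/(Σwᵢ).
Σwᵢ = 730.
Σwᵢxᵢ = 500·11 + 150·3 + 80·12 = 6910.
Σwᵢyᵢ = 500·7 + 150·10 + 80·1 = 5080.
x* = 6910/730 = 9.47, y* = 5080/730 = 6.96.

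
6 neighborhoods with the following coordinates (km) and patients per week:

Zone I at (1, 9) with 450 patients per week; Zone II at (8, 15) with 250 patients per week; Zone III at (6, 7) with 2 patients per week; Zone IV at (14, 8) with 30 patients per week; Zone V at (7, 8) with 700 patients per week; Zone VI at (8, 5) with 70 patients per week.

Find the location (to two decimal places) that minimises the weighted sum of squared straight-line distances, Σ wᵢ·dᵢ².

The minimiser of Σwᵢ‖p−pᵢ‖² is the weighted centroid p* = (Σwᵢpᵢ)/(Σwᵢ).
Σwᵢ = 1502.
Σwᵢxᵢ = 450·1 + 250·8 + 2·6 + 30·14 + 700·7 + 70·8 = 8342.
Σwᵢyᵢ = 450·9 + 250·15 + 2·7 + 30·8 + 700·8 + 70·5 = 14004.
x* = 8342/1502 = 5.55, y* = 14004/1502 = 9.32.

(5.55, 9.32)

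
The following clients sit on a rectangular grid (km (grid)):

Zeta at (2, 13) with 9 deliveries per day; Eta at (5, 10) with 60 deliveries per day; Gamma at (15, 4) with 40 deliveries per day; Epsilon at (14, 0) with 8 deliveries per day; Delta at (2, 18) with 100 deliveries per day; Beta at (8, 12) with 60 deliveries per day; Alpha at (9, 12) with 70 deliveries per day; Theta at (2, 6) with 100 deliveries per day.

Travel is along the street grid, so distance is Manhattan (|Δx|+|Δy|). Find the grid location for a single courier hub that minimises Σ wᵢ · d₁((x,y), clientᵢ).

Manhattan distance separates: Σwᵢ(|x−xᵢ|+|y−yᵢ|) = Σwᵢ|x−xᵢ| + Σwᵢ|y−yᵢ|, so x and y are optimised independently as 1-D weighted medians.
Total weight W = 447; half = 223.5.
x-coordinate, sorted with cumulative weight:
  x=2 (Zeta, w=9) cum 9
  x=2 (Delta, w=100) cum 109
  x=2 (Theta, w=100) cum 209
  x=5 (Eta, w=60) cum 269  ← median
  x=8 (Beta, w=60) cum 329
  x=9 (Alpha, w=70) cum 399
  x=14 (Epsilon, w=8) cum 407
  x=15 (Gamma, w=40) cum 447
⇒ x* = 5
y-coordinate, sorted with cumulative weight:
  y=0 (Epsilon, w=8) cum 8
  y=4 (Gamma, w=40) cum 48
  y=6 (Theta, w=100) cum 148
  y=10 (Eta, w=60) cum 208
  y=12 (Beta, w=60) cum 268  ← median
  y=12 (Alpha, w=70) cum 338
  y=13 (Zeta, w=9) cum 347
  y=18 (Delta, w=100) cum 447
⇒ y* = 12

(5, 12)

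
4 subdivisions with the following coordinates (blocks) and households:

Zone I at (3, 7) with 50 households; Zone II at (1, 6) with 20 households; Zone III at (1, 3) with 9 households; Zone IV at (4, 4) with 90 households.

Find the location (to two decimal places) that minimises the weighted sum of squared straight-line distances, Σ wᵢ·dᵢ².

(3.19, 5.07)

The minimiser of Σwᵢ‖p−pᵢ‖² is the weighted centroid p* = (Σwᵢpᵢ)/(Σwᵢ).
Σwᵢ = 169.
Σwᵢxᵢ = 50·3 + 20·1 + 9·1 + 90·4 = 539.
Σwᵢyᵢ = 50·7 + 20·6 + 9·3 + 90·4 = 857.
x* = 539/169 = 3.19, y* = 857/169 = 5.07.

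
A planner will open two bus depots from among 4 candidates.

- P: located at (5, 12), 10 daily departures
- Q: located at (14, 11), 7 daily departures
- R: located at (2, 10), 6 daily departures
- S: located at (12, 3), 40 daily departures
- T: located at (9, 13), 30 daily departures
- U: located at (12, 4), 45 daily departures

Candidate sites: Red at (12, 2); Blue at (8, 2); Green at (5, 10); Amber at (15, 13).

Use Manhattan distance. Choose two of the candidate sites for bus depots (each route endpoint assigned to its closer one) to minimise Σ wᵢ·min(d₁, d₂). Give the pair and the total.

Evaluate every pair (each demand assigned to the nearer of the two):
  {Red, Green}: total = 448
  {Red, Amber}: total = 537
  {Red, Blue}: total = 781
  {Blue, Green}: total = 788
  {Blue, Amber}: total = 865
  {Green, Amber}: total = 1299
Best pair: {Red, Green} with total 448.

{Red, Green}, total 448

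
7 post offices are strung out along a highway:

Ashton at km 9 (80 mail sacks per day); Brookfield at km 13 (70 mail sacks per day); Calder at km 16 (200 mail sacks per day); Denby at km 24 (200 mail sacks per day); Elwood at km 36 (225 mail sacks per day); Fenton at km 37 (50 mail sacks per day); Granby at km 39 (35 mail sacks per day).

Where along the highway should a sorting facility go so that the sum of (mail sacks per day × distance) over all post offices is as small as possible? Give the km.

x = 24

For a sum of weighted absolute distances on a line, the optimum is the weighted median (not the mean). Total weight W = 860; half-weight = 430.
Sort by position and accumulate weight:
  km 9 (Ashton, w=80) → cum 80
  km 13 (Brookfield, w=70) → cum 150
  km 16 (Calder, w=200) → cum 350
  km 24 (Denby, w=200) → cum 550  ≥ 430 → median here
  km 36 (Elwood, w=225) → cum 775
  km 37 (Fenton, w=50) → cum 825
  km 39 (Granby, w=35) → cum 860
Optimal location: km 24.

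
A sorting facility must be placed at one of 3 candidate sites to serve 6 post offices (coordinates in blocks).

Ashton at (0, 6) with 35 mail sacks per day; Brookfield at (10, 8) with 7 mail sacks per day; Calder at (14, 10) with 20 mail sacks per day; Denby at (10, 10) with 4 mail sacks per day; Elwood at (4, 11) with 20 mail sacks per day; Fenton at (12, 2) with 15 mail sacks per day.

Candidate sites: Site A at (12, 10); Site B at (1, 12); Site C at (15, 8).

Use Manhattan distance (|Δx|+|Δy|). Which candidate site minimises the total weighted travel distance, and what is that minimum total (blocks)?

Site A, total 936 blocks

Total weighted distance at each candidate:
  Site A (12, 10): total = 936
  Site B (1, 12): total = 1075
  Site C (15, 8): total = 1133
Minimum is at Site A with total 936 blocks.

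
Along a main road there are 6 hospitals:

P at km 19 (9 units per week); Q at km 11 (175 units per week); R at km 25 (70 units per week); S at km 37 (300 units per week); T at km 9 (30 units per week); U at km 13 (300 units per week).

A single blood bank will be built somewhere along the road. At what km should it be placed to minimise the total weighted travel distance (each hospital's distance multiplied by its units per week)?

For a sum of weighted absolute distances on a line, the optimum is the weighted median (not the mean). Total weight W = 884; half-weight = 442.
Sort by position and accumulate weight:
  km 9 (T, w=30) → cum 30
  km 11 (Q, w=175) → cum 205
  km 13 (U, w=300) → cum 505  ≥ 442 → median here
  km 19 (P, w=9) → cum 514
  km 25 (R, w=70) → cum 584
  km 37 (S, w=300) → cum 884
Optimal location: km 13.

x = 13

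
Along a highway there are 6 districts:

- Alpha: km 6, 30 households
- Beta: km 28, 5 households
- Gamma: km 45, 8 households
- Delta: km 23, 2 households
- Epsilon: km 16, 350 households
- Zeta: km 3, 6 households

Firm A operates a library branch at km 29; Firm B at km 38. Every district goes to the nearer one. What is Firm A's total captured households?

The indifferent point is the midpoint (29+38)/2 = 33.5; districts left of it (closer to Firm A at 29) go to Firm A, those right go to Firm B.
  Zeta at 3 (w=6) → Firm A
  Alpha at 6 (w=30) → Firm A
  Epsilon at 16 (w=350) → Firm A
  Delta at 23 (w=2) → Firm A
  Beta at 28 (w=5) → Firm A
  Gamma at 45 (w=8) → Firm B
Firm A captures 393; Firm B captures 8.

393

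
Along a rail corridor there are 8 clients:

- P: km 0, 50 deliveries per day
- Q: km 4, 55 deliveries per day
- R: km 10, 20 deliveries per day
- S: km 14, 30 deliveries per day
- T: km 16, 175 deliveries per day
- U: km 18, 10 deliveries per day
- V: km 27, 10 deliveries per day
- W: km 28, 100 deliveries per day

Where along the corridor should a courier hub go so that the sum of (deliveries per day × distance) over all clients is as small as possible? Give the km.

x = 16

For a sum of weighted absolute distances on a line, the optimum is the weighted median (not the mean). Total weight W = 450; half-weight = 225.
Sort by position and accumulate weight:
  km 0 (P, w=50) → cum 50
  km 4 (Q, w=55) → cum 105
  km 10 (R, w=20) → cum 125
  km 14 (S, w=30) → cum 155
  km 16 (T, w=175) → cum 330  ≥ 225 → median here
  km 18 (U, w=10) → cum 340
  km 27 (V, w=10) → cum 350
  km 28 (W, w=100) → cum 450
Optimal location: km 16.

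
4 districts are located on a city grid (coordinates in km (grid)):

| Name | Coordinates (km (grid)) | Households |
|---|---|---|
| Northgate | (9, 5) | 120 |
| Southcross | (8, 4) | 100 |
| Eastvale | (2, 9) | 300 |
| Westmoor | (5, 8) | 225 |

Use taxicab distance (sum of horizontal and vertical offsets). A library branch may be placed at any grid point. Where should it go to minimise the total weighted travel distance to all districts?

(5, 8)

Manhattan distance separates: Σwᵢ(|x−xᵢ|+|y−yᵢ|) = Σwᵢ|x−xᵢ| + Σwᵢ|y−yᵢ|, so x and y are optimised independently as 1-D weighted medians.
Total weight W = 745; half = 372.5.
x-coordinate, sorted with cumulative weight:
  x=2 (Eastvale, w=300) cum 300
  x=5 (Westmoor, w=225) cum 525  ← median
  x=8 (Southcross, w=100) cum 625
  x=9 (Northgate, w=120) cum 745
⇒ x* = 5
y-coordinate, sorted with cumulative weight:
  y=4 (Southcross, w=100) cum 100
  y=5 (Northgate, w=120) cum 220
  y=8 (Westmoor, w=225) cum 445  ← median
  y=9 (Eastvale, w=300) cum 745
⇒ y* = 8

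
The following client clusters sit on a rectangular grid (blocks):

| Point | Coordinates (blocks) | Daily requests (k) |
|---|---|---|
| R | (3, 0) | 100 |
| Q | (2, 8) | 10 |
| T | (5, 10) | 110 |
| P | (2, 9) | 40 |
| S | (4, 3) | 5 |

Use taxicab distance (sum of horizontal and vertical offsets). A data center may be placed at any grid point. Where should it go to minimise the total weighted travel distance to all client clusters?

Manhattan distance separates: Σwᵢ(|x−xᵢ|+|y−yᵢ|) = Σwᵢ|x−xᵢ| + Σwᵢ|y−yᵢ|, so x and y are optimised independently as 1-D weighted medians.
Total weight W = 265; half = 132.5.
x-coordinate, sorted with cumulative weight:
  x=2 (Q, w=10) cum 10
  x=2 (P, w=40) cum 50
  x=3 (R, w=100) cum 150  ← median
  x=4 (S, w=5) cum 155
  x=5 (T, w=110) cum 265
⇒ x* = 3
y-coordinate, sorted with cumulative weight:
  y=0 (R, w=100) cum 100
  y=3 (S, w=5) cum 105
  y=8 (Q, w=10) cum 115
  y=9 (P, w=40) cum 155  ← median
  y=10 (T, w=110) cum 265
⇒ y* = 9

(3, 9)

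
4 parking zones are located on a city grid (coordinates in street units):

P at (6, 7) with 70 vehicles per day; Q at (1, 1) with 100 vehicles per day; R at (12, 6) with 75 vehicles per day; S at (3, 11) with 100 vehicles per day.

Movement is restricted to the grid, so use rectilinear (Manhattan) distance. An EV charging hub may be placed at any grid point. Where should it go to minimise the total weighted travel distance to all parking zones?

Manhattan distance separates: Σwᵢ(|x−xᵢ|+|y−yᵢ|) = Σwᵢ|x−xᵢ| + Σwᵢ|y−yᵢ|, so x and y are optimised independently as 1-D weighted medians.
Total weight W = 345; half = 172.5.
x-coordinate, sorted with cumulative weight:
  x=1 (Q, w=100) cum 100
  x=3 (S, w=100) cum 200  ← median
  x=6 (P, w=70) cum 270
  x=12 (R, w=75) cum 345
⇒ x* = 3
y-coordinate, sorted with cumulative weight:
  y=1 (Q, w=100) cum 100
  y=6 (R, w=75) cum 175  ← median
  y=7 (P, w=70) cum 245
  y=11 (S, w=100) cum 345
⇒ y* = 6

(3, 6)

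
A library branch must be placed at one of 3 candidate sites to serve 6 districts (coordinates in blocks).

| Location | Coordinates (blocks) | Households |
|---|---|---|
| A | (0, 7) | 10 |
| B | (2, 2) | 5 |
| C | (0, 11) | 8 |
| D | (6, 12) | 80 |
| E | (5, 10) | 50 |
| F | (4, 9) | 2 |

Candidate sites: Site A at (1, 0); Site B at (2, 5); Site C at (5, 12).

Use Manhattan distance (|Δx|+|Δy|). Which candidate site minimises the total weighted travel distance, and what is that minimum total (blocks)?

Site C, total 401 blocks

Total weighted distance at each candidate:
  Site A (1, 0): total = 2275
  Site B (2, 5): total = 1411
  Site C (5, 12): total = 401
Minimum is at Site C with total 401 blocks.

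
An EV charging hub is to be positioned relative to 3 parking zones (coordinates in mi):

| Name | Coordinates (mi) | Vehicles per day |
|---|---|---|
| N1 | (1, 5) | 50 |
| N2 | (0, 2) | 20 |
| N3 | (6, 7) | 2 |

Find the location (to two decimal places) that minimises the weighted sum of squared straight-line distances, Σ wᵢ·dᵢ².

The minimiser of Σwᵢ‖p−pᵢ‖² is the weighted centroid p* = (Σwᵢpᵢ)/(Σwᵢ).
Σwᵢ = 72.
Σwᵢxᵢ = 50·1 + 20·0 + 2·6 = 62.
Σwᵢyᵢ = 50·5 + 20·2 + 2·7 = 304.
x* = 62/72 = 0.86, y* = 304/72 = 4.22.

(0.86, 4.22)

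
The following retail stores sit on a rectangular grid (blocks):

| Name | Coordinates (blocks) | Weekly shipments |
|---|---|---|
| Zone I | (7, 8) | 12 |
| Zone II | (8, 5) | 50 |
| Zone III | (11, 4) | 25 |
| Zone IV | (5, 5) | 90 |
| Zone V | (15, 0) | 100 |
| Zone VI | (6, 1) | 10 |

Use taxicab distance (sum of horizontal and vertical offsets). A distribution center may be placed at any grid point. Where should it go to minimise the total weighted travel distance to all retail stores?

Manhattan distance separates: Σwᵢ(|x−xᵢ|+|y−yᵢ|) = Σwᵢ|x−xᵢ| + Σwᵢ|y−yᵢ|, so x and y are optimised independently as 1-D weighted medians.
Total weight W = 287; half = 143.5.
x-coordinate, sorted with cumulative weight:
  x=5 (Zone IV, w=90) cum 90
  x=6 (Zone VI, w=10) cum 100
  x=7 (Zone I, w=12) cum 112
  x=8 (Zone II, w=50) cum 162  ← median
  x=11 (Zone III, w=25) cum 187
  x=15 (Zone V, w=100) cum 287
⇒ x* = 8
y-coordinate, sorted with cumulative weight:
  y=0 (Zone V, w=100) cum 100
  y=1 (Zone VI, w=10) cum 110
  y=4 (Zone III, w=25) cum 135
  y=5 (Zone II, w=50) cum 185  ← median
  y=5 (Zone IV, w=90) cum 275
  y=8 (Zone I, w=12) cum 287
⇒ y* = 5

(8, 5)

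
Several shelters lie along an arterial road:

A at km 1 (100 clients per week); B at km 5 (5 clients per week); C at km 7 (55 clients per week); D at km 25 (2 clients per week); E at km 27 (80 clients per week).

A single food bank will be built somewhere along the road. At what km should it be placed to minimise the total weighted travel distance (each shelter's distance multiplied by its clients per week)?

x = 7

For a sum of weighted absolute distances on a line, the optimum is the weighted median (not the mean). Total weight W = 242; half-weight = 121.
Sort by position and accumulate weight:
  km 1 (A, w=100) → cum 100
  km 5 (B, w=5) → cum 105
  km 7 (C, w=55) → cum 160  ≥ 121 → median here
  km 25 (D, w=2) → cum 162
  km 27 (E, w=80) → cum 242
Optimal location: km 7.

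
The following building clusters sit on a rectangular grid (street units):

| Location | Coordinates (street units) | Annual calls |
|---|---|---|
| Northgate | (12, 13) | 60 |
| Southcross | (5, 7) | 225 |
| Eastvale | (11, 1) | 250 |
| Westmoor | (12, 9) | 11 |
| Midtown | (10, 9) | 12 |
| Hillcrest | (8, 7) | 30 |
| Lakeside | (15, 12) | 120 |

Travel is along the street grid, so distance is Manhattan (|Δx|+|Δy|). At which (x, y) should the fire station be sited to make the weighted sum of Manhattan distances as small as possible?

(11, 7)

Manhattan distance separates: Σwᵢ(|x−xᵢ|+|y−yᵢ|) = Σwᵢ|x−xᵢ| + Σwᵢ|y−yᵢ|, so x and y are optimised independently as 1-D weighted medians.
Total weight W = 708; half = 354.
x-coordinate, sorted with cumulative weight:
  x=5 (Southcross, w=225) cum 225
  x=8 (Hillcrest, w=30) cum 255
  x=10 (Midtown, w=12) cum 267
  x=11 (Eastvale, w=250) cum 517  ← median
  x=12 (Northgate, w=60) cum 577
  x=12 (Westmoor, w=11) cum 588
  x=15 (Lakeside, w=120) cum 708
⇒ x* = 11
y-coordinate, sorted with cumulative weight:
  y=1 (Eastvale, w=250) cum 250
  y=7 (Southcross, w=225) cum 475  ← median
  y=7 (Hillcrest, w=30) cum 505
  y=9 (Westmoor, w=11) cum 516
  y=9 (Midtown, w=12) cum 528
  y=12 (Lakeside, w=120) cum 648
  y=13 (Northgate, w=60) cum 708
⇒ y* = 7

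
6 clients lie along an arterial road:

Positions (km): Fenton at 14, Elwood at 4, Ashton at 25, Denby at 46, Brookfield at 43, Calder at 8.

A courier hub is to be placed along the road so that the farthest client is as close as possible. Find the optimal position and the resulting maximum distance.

The 1-center on a line is the midpoint of the two extreme points: leftmost at 4, rightmost at 46.
Optimal location = (4 + 46)/2 = 25; maximum distance = (46 − 4)/2 = 21.

location 25, max distance 21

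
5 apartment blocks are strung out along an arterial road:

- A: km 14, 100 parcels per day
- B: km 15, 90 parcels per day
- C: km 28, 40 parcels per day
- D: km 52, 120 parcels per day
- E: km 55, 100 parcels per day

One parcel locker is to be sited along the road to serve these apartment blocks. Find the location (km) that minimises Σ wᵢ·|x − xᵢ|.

For a sum of weighted absolute distances on a line, the optimum is the weighted median (not the mean). Total weight W = 450; half-weight = 225.
Sort by position and accumulate weight:
  km 14 (A, w=100) → cum 100
  km 15 (B, w=90) → cum 190
  km 28 (C, w=40) → cum 230  ≥ 225 → median here
  km 52 (D, w=120) → cum 350
  km 55 (E, w=100) → cum 450
Optimal location: km 28.

x = 28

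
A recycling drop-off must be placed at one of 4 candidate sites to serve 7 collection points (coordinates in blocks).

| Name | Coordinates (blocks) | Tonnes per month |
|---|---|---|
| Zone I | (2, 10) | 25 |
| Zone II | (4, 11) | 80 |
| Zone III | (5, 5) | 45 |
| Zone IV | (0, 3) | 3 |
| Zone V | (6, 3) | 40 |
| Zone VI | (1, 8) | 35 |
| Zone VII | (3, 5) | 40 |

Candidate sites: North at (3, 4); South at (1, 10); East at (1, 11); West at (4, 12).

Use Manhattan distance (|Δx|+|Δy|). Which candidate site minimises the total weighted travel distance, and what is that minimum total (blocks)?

Total weighted distance at each candidate:
  North (3, 4): total = 1372
  South (1, 10): total = 1604
  East (1, 11): total = 1712
  West (4, 12): total = 1584
Minimum is at North with total 1372 blocks.

North, total 1372 blocks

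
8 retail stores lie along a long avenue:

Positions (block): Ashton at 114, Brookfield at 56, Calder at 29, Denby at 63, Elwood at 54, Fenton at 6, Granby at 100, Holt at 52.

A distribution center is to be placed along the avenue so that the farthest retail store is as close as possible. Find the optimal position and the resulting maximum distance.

location 60, max distance 54

The 1-center on a line is the midpoint of the two extreme points: leftmost at 6, rightmost at 114.
Optimal location = (6 + 114)/2 = 60; maximum distance = (114 − 6)/2 = 54.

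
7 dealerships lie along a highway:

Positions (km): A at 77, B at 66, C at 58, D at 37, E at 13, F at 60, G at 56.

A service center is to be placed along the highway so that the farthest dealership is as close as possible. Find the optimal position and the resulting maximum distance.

location 45, max distance 32

The 1-center on a line is the midpoint of the two extreme points: leftmost at 13, rightmost at 77.
Optimal location = (13 + 77)/2 = 45; maximum distance = (77 − 13)/2 = 32.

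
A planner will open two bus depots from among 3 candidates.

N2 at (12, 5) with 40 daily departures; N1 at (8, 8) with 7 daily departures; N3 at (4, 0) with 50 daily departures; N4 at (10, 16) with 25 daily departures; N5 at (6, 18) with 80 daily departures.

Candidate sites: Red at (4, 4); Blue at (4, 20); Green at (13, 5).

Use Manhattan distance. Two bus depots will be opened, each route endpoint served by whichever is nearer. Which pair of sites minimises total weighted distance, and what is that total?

{Red, Blue}, total 1186

Evaluate every pair (each demand assigned to the nearer of the two):
  {Red, Blue}: total = 1186
  {Blue, Green}: total = 1366
  {Red, Green}: total = 1926
Best pair: {Red, Blue} with total 1186.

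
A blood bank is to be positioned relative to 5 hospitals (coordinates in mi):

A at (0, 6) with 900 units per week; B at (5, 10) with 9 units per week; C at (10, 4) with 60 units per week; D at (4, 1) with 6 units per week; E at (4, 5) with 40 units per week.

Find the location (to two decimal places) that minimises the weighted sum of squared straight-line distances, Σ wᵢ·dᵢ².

(0.82, 5.85)

The minimiser of Σwᵢ‖p−pᵢ‖² is the weighted centroid p* = (Σwᵢpᵢ)/(Σwᵢ).
Σwᵢ = 1015.
Σwᵢxᵢ = 900·0 + 9·5 + 60·10 + 6·4 + 40·4 = 829.
Σwᵢyᵢ = 900·6 + 9·10 + 60·4 + 6·1 + 40·5 = 5936.
x* = 829/1015 = 0.82, y* = 5936/1015 = 5.85.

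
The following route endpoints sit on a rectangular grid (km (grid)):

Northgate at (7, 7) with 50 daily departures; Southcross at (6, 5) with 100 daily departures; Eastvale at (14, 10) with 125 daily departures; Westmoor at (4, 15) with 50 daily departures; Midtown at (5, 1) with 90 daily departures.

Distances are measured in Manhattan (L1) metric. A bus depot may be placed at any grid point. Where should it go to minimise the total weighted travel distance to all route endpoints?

Manhattan distance separates: Σwᵢ(|x−xᵢ|+|y−yᵢ|) = Σwᵢ|x−xᵢ| + Σwᵢ|y−yᵢ|, so x and y are optimised independently as 1-D weighted medians.
Total weight W = 415; half = 207.5.
x-coordinate, sorted with cumulative weight:
  x=4 (Westmoor, w=50) cum 50
  x=5 (Midtown, w=90) cum 140
  x=6 (Southcross, w=100) cum 240  ← median
  x=7 (Northgate, w=50) cum 290
  x=14 (Eastvale, w=125) cum 415
⇒ x* = 6
y-coordinate, sorted with cumulative weight:
  y=1 (Midtown, w=90) cum 90
  y=5 (Southcross, w=100) cum 190
  y=7 (Northgate, w=50) cum 240  ← median
  y=10 (Eastvale, w=125) cum 365
  y=15 (Westmoor, w=50) cum 415
⇒ y* = 7

(6, 7)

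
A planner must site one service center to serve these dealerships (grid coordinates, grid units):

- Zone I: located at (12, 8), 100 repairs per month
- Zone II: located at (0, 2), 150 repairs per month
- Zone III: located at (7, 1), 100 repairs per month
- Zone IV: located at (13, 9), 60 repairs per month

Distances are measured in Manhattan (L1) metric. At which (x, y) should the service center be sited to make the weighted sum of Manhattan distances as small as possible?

(7, 2)

Manhattan distance separates: Σwᵢ(|x−xᵢ|+|y−yᵢ|) = Σwᵢ|x−xᵢ| + Σwᵢ|y−yᵢ|, so x and y are optimised independently as 1-D weighted medians.
Total weight W = 410; half = 205.
x-coordinate, sorted with cumulative weight:
  x=0 (Zone II, w=150) cum 150
  x=7 (Zone III, w=100) cum 250  ← median
  x=12 (Zone I, w=100) cum 350
  x=13 (Zone IV, w=60) cum 410
⇒ x* = 7
y-coordinate, sorted with cumulative weight:
  y=1 (Zone III, w=100) cum 100
  y=2 (Zone II, w=150) cum 250  ← median
  y=8 (Zone I, w=100) cum 350
  y=9 (Zone IV, w=60) cum 410
⇒ y* = 2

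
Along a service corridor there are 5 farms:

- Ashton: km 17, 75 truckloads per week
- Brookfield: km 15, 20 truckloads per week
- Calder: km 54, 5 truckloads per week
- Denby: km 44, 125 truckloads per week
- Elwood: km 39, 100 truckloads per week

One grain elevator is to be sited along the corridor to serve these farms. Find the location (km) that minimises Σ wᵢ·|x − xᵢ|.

For a sum of weighted absolute distances on a line, the optimum is the weighted median (not the mean). Total weight W = 325; half-weight = 162.5.
Sort by position and accumulate weight:
  km 15 (Brookfield, w=20) → cum 20
  km 17 (Ashton, w=75) → cum 95
  km 39 (Elwood, w=100) → cum 195  ≥ 162.5 → median here
  km 44 (Denby, w=125) → cum 320
  km 54 (Calder, w=5) → cum 325
Optimal location: km 39.

x = 39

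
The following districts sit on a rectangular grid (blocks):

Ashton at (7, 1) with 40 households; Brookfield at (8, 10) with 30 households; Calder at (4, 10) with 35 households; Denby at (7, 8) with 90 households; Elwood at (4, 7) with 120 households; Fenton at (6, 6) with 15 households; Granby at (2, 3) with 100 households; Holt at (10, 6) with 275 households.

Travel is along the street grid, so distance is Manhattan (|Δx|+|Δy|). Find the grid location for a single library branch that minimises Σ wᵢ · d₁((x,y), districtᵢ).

Manhattan distance separates: Σwᵢ(|x−xᵢ|+|y−yᵢ|) = Σwᵢ|x−xᵢ| + Σwᵢ|y−yᵢ|, so x and y are optimised independently as 1-D weighted medians.
Total weight W = 705; half = 352.5.
x-coordinate, sorted with cumulative weight:
  x=2 (Granby, w=100) cum 100
  x=4 (Calder, w=35) cum 135
  x=4 (Elwood, w=120) cum 255
  x=6 (Fenton, w=15) cum 270
  x=7 (Ashton, w=40) cum 310
  x=7 (Denby, w=90) cum 400  ← median
  x=8 (Brookfield, w=30) cum 430
  x=10 (Holt, w=275) cum 705
⇒ x* = 7
y-coordinate, sorted with cumulative weight:
  y=1 (Ashton, w=40) cum 40
  y=3 (Granby, w=100) cum 140
  y=6 (Fenton, w=15) cum 155
  y=6 (Holt, w=275) cum 430  ← median
  y=7 (Elwood, w=120) cum 550
  y=8 (Denby, w=90) cum 640
  y=10 (Brookfield, w=30) cum 670
  y=10 (Calder, w=35) cum 705
⇒ y* = 6

(7, 6)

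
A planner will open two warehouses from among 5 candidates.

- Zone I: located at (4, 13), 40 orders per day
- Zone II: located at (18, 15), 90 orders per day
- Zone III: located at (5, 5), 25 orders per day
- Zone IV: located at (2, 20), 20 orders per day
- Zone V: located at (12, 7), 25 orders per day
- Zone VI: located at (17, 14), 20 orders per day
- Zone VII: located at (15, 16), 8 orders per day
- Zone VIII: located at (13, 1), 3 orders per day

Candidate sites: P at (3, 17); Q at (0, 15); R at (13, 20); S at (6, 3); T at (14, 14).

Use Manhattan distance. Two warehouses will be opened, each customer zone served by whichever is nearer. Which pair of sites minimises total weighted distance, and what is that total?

Evaluate every pair (each demand assigned to the nearer of the two):
  {P, T}: total = 1431
  {Q, T}: total = 1556
  {S, T}: total = 1661
  {R, T}: total = 1911
  {P, R}: total = 2185
  {R, S}: total = 2200
  {Q, R}: total = 2310
  {P, S}: total = 2606
  {Q, S}: total = 2840
  {P, Q}: total = 3157
Best pair: {P, T} with total 1431.

{P, T}, total 1431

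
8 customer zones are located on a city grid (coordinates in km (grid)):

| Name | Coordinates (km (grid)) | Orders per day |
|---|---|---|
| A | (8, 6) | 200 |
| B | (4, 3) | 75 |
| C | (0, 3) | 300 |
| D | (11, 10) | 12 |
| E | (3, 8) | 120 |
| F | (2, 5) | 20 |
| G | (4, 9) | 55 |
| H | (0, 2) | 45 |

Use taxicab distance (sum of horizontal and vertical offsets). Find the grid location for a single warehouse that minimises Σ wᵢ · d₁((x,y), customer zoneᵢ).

Manhattan distance separates: Σwᵢ(|x−xᵢ|+|y−yᵢ|) = Σwᵢ|x−xᵢ| + Σwᵢ|y−yᵢ|, so x and y are optimised independently as 1-D weighted medians.
Total weight W = 827; half = 413.5.
x-coordinate, sorted with cumulative weight:
  x=0 (C, w=300) cum 300
  x=0 (H, w=45) cum 345
  x=2 (F, w=20) cum 365
  x=3 (E, w=120) cum 485  ← median
  x=4 (B, w=75) cum 560
  x=4 (G, w=55) cum 615
  x=8 (A, w=200) cum 815
  x=11 (D, w=12) cum 827
⇒ x* = 3
y-coordinate, sorted with cumulative weight:
  y=2 (H, w=45) cum 45
  y=3 (B, w=75) cum 120
  y=3 (C, w=300) cum 420  ← median
  y=5 (F, w=20) cum 440
  y=6 (A, w=200) cum 640
  y=8 (E, w=120) cum 760
  y=9 (G, w=55) cum 815
  y=10 (D, w=12) cum 827
⇒ y* = 3

(3, 3)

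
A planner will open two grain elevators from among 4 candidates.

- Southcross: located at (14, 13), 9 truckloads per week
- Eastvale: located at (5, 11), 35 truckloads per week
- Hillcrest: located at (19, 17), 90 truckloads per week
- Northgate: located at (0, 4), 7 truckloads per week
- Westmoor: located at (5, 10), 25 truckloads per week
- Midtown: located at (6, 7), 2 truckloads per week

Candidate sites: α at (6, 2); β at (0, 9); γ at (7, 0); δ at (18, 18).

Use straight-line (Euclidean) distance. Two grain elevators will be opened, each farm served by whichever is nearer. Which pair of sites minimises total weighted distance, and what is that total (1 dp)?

{β, δ}, total 548.5

Evaluate every pair (each demand assigned to the nearer of the two):
  {β, δ}: total = 548.5
  {α, δ}: total = 757.7
  {γ, δ}: total = 901.7
  {α, β}: total = 2269.8
  {β, γ}: total = 2350.0
  {α, γ}: total = 2481.6
Best pair: {β, δ} with total 548.5.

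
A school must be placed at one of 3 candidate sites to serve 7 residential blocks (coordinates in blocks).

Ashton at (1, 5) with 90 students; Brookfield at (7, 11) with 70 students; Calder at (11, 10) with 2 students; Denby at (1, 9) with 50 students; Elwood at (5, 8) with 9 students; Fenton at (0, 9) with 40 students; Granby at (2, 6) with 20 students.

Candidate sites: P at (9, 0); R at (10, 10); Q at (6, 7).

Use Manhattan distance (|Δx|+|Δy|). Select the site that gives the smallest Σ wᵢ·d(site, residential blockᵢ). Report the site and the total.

Total weighted distance at each candidate:
  P (9, 0): total = 4042
  R (10, 10): total = 2785
  Q (6, 7): total = 1784
Minimum is at Q with total 1784 blocks.

Q, total 1784 blocks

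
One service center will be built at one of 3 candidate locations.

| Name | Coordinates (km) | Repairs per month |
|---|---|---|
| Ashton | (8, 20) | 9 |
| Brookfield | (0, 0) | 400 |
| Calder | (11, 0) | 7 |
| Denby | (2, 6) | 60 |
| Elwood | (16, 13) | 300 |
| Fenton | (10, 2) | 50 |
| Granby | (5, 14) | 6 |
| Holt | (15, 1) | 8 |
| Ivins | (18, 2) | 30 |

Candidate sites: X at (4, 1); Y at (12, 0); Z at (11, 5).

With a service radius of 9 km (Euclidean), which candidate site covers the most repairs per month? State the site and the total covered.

X, covering 517

Coverage radius r = 9 km; a point is covered iff (Δx)²+(Δy)² ≤ 9² = 81.
  X (4, 1): covers {Brookfield, Calder, Denby, Fenton} → 517
  Y (12, 0): covers {Calder, Fenton, Holt, Ivins} → 95
  Z (11, 5): covers {Calder, Fenton, Holt, Ivins} → 95
Maximum coverage at X: 517 repairs per month.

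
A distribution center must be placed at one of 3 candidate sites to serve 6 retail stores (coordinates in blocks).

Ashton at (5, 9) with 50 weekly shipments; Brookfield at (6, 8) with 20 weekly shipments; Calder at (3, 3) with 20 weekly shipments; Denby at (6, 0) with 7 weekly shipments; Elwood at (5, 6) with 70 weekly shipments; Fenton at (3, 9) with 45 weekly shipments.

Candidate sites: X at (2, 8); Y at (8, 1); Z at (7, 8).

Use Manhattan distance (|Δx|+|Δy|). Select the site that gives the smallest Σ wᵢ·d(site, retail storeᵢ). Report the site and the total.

Total weighted distance at each candidate:
  X (2, 8): total = 924
  Y (8, 1): total = 2036
  Z (7, 8): total = 918
Minimum is at Z with total 918 blocks.

Z, total 918 blocks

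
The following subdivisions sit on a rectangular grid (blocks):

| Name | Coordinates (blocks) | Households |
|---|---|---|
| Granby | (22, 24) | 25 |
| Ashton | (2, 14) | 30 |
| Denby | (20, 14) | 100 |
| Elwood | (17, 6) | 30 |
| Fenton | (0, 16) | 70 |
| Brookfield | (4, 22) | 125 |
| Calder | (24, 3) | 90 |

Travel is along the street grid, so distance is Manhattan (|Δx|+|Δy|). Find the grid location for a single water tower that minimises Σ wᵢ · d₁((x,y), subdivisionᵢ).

(17, 14)

Manhattan distance separates: Σwᵢ(|x−xᵢ|+|y−yᵢ|) = Σwᵢ|x−xᵢ| + Σwᵢ|y−yᵢ|, so x and y are optimised independently as 1-D weighted medians.
Total weight W = 470; half = 235.
x-coordinate, sorted with cumulative weight:
  x=0 (Fenton, w=70) cum 70
  x=2 (Ashton, w=30) cum 100
  x=4 (Brookfield, w=125) cum 225
  x=17 (Elwood, w=30) cum 255  ← median
  x=20 (Denby, w=100) cum 355
  x=22 (Granby, w=25) cum 380
  x=24 (Calder, w=90) cum 470
⇒ x* = 17
y-coordinate, sorted with cumulative weight:
  y=3 (Calder, w=90) cum 90
  y=6 (Elwood, w=30) cum 120
  y=14 (Ashton, w=30) cum 150
  y=14 (Denby, w=100) cum 250  ← median
  y=16 (Fenton, w=70) cum 320
  y=22 (Brookfield, w=125) cum 445
  y=24 (Granby, w=25) cum 470
⇒ y* = 14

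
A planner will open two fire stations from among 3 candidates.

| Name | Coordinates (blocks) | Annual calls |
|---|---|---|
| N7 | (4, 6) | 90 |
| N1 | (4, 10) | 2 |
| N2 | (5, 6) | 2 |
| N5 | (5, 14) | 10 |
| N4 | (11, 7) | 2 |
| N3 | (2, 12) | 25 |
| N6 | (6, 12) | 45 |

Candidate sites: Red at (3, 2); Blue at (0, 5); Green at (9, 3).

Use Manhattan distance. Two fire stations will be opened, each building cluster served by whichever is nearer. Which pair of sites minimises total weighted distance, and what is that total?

Evaluate every pair (each demand assigned to the nearer of the two):
  {Blue, Green}: total = 1397
  {Red, Green}: total = 1447
  {Red, Blue}: total = 1456
Best pair: {Blue, Green} with total 1397.

{Blue, Green}, total 1397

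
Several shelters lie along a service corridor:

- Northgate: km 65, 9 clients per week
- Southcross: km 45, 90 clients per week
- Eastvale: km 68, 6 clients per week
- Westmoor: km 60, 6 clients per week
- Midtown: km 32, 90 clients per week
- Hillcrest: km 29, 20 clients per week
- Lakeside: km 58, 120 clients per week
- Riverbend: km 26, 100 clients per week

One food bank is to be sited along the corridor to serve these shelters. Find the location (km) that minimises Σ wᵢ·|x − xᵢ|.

For a sum of weighted absolute distances on a line, the optimum is the weighted median (not the mean). Total weight W = 441; half-weight = 220.5.
Sort by position and accumulate weight:
  km 26 (Riverbend, w=100) → cum 100
  km 29 (Hillcrest, w=20) → cum 120
  km 32 (Midtown, w=90) → cum 210
  km 45 (Southcross, w=90) → cum 300  ≥ 220.5 → median here
  km 58 (Lakeside, w=120) → cum 420
  km 60 (Westmoor, w=6) → cum 426
  km 65 (Northgate, w=9) → cum 435
  km 68 (Eastvale, w=6) → cum 441
Optimal location: km 45.

x = 45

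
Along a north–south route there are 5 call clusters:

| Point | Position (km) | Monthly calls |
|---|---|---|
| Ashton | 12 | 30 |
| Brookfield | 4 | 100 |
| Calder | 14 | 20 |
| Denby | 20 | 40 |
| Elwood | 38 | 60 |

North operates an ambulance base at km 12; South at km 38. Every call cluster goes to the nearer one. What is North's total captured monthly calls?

The indifferent point is the midpoint (12+38)/2 = 25; call clusters left of it (closer to North at 12) go to North, those right go to South.
  Brookfield at 4 (w=100) → North
  Ashton at 12 (w=30) → North
  Calder at 14 (w=20) → North
  Denby at 20 (w=40) → North
  Elwood at 38 (w=60) → South
North captures 190; South captures 60.

190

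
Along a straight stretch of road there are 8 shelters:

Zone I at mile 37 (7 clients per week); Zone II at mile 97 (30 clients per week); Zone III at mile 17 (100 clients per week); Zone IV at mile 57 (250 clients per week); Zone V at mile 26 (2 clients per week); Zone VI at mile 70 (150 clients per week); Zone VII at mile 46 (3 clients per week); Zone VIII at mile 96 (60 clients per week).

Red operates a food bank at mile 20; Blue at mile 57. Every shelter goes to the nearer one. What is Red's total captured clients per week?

The indifferent point is the midpoint (20+57)/2 = 38.5; shelters left of it (closer to Red at 20) go to Red, those right go to Blue.
  Zone III at 17 (w=100) → Red
  Zone V at 26 (w=2) → Red
  Zone I at 37 (w=7) → Red
  Zone VII at 46 (w=3) → Blue
  Zone IV at 57 (w=250) → Blue
  Zone VI at 70 (w=150) → Blue
  Zone VIII at 96 (w=60) → Blue
  Zone II at 97 (w=30) → Blue
Red captures 109; Blue captures 493.

109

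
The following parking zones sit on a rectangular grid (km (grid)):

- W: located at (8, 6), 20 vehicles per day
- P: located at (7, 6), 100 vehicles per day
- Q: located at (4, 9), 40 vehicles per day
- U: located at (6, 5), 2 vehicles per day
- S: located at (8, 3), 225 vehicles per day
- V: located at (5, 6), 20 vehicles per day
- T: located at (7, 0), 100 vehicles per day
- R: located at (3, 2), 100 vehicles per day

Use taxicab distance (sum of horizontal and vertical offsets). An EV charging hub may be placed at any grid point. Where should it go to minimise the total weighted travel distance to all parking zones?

(7, 3)

Manhattan distance separates: Σwᵢ(|x−xᵢ|+|y−yᵢ|) = Σwᵢ|x−xᵢ| + Σwᵢ|y−yᵢ|, so x and y are optimised independently as 1-D weighted medians.
Total weight W = 607; half = 303.5.
x-coordinate, sorted with cumulative weight:
  x=3 (R, w=100) cum 100
  x=4 (Q, w=40) cum 140
  x=5 (V, w=20) cum 160
  x=6 (U, w=2) cum 162
  x=7 (P, w=100) cum 262
  x=7 (T, w=100) cum 362  ← median
  x=8 (W, w=20) cum 382
  x=8 (S, w=225) cum 607
⇒ x* = 7
y-coordinate, sorted with cumulative weight:
  y=0 (T, w=100) cum 100
  y=2 (R, w=100) cum 200
  y=3 (S, w=225) cum 425  ← median
  y=5 (U, w=2) cum 427
  y=6 (W, w=20) cum 447
  y=6 (P, w=100) cum 547
  y=6 (V, w=20) cum 567
  y=9 (Q, w=40) cum 607
⇒ y* = 3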